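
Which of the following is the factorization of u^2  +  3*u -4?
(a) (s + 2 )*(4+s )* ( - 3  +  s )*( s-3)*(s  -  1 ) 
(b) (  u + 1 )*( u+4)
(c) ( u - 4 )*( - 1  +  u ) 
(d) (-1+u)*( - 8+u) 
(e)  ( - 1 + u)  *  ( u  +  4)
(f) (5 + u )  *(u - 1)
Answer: e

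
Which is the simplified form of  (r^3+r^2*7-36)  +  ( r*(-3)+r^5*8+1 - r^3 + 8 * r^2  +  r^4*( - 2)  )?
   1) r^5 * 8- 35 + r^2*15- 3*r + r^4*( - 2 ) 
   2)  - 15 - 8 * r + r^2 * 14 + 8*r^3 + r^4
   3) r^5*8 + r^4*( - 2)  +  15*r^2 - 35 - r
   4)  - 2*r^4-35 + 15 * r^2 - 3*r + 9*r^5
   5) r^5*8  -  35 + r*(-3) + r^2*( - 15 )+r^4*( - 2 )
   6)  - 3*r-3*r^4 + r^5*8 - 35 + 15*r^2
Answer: 1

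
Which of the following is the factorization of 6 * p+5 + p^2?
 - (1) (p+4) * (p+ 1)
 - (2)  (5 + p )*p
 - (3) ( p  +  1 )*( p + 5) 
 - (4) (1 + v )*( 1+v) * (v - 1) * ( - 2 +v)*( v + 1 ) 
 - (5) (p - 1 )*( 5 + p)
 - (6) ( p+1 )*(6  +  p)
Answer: 3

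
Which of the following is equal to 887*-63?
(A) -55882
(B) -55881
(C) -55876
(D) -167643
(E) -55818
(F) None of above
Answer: B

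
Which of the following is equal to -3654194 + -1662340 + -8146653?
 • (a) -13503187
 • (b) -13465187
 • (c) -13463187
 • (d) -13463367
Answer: c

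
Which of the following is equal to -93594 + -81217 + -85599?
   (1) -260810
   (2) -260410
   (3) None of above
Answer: 2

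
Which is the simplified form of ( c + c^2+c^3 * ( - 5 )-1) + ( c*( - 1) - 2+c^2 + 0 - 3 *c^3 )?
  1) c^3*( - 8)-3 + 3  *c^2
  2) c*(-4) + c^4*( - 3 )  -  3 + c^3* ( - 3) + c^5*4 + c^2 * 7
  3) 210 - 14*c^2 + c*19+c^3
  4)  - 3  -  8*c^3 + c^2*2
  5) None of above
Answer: 4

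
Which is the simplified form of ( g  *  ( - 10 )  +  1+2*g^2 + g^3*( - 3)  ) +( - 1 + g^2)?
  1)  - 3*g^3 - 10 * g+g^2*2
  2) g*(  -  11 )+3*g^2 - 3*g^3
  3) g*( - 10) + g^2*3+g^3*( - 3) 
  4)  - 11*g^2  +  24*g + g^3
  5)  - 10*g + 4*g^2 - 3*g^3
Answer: 3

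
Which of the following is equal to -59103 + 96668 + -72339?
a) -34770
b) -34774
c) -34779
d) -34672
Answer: b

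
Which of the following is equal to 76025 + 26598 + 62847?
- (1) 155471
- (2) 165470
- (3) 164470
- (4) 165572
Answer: 2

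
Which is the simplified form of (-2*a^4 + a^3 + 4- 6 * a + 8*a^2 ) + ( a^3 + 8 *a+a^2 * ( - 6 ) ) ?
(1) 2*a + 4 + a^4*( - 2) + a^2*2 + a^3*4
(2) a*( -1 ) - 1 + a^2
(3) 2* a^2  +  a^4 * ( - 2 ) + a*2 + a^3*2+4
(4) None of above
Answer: 3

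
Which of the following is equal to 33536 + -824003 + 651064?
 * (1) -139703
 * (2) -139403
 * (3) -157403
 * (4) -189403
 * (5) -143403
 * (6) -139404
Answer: 2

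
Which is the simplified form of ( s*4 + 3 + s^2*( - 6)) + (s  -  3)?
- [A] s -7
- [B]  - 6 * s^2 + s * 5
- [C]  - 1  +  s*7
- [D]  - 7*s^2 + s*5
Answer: B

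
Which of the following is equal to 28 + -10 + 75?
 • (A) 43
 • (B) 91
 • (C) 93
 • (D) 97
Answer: C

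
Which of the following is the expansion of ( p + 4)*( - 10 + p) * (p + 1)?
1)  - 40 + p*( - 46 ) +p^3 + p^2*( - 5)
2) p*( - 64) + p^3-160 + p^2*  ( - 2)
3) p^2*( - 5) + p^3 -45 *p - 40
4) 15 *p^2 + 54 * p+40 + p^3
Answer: 1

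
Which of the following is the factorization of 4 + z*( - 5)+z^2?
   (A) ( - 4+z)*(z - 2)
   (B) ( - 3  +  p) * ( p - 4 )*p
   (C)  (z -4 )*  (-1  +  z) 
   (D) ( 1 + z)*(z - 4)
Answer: C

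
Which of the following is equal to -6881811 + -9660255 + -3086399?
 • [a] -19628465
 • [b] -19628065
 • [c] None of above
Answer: a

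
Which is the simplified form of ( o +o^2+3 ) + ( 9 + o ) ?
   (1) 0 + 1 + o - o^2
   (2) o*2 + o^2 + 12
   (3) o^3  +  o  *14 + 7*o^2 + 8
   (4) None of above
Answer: 2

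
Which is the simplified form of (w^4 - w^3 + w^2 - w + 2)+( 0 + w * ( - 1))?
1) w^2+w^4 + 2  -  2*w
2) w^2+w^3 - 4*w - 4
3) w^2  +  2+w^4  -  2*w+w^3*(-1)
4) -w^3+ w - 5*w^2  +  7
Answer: 3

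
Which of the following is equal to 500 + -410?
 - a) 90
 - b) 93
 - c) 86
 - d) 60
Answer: a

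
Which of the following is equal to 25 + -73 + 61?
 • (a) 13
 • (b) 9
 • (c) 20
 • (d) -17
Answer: a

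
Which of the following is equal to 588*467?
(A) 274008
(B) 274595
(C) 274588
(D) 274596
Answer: D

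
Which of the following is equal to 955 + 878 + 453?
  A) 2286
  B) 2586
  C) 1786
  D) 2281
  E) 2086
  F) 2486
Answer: A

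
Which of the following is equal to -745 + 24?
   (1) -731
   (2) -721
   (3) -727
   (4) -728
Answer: 2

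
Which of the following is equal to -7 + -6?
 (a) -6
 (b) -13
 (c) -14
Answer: b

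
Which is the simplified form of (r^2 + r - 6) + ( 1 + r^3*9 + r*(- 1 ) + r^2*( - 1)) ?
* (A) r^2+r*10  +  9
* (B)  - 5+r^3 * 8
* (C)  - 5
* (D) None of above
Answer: D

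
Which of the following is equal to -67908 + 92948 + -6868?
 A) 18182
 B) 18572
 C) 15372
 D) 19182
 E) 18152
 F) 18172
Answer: F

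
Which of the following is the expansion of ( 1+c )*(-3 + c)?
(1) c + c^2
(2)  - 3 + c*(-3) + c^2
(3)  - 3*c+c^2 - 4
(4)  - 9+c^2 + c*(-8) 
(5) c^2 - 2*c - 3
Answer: 5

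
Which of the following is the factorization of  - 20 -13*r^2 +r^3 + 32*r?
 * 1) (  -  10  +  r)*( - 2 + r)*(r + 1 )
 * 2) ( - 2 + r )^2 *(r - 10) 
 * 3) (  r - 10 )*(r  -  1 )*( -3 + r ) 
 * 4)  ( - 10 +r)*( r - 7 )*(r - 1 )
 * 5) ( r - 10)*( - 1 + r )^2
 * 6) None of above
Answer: 6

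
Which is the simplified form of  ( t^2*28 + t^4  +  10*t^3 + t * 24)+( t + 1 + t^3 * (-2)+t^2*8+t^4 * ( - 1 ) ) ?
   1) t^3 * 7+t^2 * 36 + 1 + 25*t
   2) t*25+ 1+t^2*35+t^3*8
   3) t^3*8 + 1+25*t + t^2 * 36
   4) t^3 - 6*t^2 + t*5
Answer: 3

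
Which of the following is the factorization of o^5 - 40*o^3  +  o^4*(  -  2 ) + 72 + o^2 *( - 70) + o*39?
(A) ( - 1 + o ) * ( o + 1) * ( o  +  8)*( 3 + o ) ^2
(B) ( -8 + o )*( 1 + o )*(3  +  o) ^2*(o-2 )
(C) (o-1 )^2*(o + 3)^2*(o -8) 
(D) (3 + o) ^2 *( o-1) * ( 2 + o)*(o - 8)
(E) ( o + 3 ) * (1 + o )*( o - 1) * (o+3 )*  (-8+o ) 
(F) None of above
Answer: E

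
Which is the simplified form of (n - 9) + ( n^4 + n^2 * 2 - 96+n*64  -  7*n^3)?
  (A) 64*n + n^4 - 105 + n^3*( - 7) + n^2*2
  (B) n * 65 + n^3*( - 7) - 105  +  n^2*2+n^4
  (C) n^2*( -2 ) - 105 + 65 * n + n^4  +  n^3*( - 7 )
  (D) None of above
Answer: B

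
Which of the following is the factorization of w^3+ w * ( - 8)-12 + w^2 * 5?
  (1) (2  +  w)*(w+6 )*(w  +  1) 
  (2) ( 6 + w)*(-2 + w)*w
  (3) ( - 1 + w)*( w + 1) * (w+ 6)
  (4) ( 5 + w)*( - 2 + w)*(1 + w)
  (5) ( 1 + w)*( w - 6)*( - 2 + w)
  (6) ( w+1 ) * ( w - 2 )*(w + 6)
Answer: 6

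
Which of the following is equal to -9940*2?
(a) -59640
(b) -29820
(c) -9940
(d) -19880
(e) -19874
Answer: d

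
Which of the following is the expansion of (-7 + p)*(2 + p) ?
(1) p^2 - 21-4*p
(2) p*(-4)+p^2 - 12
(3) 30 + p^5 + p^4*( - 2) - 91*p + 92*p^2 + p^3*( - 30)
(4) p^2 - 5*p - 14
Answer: 4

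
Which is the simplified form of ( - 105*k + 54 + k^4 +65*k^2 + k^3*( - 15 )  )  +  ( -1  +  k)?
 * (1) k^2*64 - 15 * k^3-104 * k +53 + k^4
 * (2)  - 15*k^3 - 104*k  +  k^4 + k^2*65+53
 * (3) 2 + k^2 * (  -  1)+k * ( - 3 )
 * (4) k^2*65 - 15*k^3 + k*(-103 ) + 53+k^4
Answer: 2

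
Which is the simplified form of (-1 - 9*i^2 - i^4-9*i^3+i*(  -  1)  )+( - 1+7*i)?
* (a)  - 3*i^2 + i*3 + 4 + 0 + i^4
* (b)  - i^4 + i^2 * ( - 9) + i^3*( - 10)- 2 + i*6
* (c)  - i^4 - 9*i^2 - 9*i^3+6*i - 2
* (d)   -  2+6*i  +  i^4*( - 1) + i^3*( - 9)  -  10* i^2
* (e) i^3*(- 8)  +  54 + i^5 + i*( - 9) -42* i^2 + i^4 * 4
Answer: c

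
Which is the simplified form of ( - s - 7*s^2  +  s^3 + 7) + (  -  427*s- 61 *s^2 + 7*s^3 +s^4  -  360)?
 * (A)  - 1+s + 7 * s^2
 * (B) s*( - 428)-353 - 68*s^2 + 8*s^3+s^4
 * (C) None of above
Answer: B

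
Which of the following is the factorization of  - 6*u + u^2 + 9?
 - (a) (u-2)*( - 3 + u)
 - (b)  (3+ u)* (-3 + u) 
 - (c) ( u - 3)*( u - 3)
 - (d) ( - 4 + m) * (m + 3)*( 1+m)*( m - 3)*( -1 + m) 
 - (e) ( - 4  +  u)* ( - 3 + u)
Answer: c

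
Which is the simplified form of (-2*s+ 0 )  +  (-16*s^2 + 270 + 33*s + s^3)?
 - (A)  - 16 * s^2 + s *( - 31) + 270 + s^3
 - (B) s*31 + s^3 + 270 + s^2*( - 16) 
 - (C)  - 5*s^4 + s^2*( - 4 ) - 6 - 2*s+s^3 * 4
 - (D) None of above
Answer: B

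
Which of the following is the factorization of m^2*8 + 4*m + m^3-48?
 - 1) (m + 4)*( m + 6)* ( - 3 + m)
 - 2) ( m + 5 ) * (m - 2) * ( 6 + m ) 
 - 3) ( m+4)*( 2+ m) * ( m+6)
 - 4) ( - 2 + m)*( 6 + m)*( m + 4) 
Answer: 4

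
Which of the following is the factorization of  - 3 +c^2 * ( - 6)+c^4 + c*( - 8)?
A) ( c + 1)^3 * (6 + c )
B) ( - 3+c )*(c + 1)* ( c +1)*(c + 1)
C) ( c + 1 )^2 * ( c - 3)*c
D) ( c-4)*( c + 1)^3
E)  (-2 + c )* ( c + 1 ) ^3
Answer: B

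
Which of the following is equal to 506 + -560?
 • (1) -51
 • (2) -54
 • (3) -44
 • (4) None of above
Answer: 2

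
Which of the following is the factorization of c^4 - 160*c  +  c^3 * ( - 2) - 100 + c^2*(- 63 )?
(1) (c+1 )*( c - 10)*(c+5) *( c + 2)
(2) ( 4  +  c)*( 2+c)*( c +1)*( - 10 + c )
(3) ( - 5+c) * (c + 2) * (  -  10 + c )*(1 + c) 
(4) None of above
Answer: 1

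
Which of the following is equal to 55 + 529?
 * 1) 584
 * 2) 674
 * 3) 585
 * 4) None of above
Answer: 1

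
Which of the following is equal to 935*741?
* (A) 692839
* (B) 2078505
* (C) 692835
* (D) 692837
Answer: C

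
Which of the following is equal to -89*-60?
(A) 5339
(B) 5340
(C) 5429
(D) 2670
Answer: B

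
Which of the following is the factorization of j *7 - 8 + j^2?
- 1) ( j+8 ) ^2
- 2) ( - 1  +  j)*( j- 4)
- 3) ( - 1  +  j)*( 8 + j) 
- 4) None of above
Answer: 3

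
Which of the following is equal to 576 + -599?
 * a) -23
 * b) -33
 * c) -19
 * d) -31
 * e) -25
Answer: a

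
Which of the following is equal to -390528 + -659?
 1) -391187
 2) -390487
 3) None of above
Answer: 1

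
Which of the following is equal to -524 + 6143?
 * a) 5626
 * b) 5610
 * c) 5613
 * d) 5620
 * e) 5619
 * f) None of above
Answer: e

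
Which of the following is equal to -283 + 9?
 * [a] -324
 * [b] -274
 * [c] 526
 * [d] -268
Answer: b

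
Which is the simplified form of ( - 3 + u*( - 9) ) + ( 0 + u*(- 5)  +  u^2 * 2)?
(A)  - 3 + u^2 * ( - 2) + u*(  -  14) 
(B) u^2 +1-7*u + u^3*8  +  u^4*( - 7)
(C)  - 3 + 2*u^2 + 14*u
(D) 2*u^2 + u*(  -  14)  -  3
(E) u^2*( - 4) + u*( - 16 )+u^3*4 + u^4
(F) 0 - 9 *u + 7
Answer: D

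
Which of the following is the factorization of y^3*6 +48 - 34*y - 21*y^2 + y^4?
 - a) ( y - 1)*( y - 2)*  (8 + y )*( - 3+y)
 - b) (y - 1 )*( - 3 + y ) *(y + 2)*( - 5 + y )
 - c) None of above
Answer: c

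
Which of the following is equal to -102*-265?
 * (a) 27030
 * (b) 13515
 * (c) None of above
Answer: a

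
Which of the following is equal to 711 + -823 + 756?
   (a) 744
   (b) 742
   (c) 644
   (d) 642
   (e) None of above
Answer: c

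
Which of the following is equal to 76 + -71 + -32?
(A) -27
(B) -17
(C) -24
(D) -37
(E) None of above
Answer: A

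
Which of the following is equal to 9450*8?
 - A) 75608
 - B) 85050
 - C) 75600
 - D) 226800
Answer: C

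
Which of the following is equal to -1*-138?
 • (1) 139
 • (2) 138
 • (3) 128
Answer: 2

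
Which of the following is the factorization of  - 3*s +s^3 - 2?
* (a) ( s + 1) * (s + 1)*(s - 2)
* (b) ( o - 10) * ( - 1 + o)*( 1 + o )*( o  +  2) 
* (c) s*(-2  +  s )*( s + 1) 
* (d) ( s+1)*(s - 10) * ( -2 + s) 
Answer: a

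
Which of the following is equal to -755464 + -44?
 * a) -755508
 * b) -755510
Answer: a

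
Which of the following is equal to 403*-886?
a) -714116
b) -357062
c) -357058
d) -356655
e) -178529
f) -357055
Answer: c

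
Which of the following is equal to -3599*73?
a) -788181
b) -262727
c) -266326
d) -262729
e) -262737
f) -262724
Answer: b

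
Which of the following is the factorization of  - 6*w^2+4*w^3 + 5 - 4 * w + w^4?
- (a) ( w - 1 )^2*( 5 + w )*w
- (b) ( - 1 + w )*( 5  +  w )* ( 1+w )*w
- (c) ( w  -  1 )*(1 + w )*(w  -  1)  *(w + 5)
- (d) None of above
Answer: c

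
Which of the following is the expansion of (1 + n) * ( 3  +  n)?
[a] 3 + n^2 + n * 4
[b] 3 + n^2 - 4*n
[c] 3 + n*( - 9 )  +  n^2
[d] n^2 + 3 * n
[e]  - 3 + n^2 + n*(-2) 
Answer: a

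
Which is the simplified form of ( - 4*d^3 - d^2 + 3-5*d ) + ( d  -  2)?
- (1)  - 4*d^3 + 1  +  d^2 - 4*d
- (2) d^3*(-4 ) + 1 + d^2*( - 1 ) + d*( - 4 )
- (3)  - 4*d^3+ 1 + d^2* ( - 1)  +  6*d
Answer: 2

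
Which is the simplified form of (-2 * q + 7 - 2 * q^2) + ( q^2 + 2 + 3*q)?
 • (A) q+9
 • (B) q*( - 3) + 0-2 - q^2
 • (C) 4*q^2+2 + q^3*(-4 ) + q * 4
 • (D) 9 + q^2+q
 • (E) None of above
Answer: E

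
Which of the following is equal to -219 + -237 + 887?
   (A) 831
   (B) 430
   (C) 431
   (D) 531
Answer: C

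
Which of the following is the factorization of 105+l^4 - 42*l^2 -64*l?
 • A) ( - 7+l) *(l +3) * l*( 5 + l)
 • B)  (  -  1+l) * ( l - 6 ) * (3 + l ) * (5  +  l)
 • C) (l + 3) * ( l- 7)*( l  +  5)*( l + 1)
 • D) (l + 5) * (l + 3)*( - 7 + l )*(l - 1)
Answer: D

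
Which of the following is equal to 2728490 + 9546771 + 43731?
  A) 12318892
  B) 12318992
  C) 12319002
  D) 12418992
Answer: B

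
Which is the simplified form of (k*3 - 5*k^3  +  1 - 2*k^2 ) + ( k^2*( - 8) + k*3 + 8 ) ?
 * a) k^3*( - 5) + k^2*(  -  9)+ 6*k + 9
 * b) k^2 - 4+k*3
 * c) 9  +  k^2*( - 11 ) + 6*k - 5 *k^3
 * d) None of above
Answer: d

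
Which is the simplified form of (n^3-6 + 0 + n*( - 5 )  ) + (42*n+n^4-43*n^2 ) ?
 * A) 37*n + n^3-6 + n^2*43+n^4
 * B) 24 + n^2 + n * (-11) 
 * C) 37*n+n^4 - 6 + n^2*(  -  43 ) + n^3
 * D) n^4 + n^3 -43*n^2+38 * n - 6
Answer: C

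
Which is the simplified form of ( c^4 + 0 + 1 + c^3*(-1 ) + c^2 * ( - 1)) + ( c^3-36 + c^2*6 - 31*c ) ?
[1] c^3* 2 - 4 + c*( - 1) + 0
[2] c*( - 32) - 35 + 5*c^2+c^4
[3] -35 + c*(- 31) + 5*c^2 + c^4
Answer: 3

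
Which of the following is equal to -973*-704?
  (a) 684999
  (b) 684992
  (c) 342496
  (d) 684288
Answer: b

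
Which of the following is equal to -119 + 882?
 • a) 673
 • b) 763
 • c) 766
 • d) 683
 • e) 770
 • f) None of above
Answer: b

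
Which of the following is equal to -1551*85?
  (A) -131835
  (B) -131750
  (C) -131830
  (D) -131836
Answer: A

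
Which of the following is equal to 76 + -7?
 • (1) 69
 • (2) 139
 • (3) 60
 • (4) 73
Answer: 1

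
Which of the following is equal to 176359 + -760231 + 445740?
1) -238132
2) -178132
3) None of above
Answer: 3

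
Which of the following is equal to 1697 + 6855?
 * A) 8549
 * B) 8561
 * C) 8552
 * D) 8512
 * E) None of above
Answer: C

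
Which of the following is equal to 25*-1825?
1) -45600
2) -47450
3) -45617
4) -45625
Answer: 4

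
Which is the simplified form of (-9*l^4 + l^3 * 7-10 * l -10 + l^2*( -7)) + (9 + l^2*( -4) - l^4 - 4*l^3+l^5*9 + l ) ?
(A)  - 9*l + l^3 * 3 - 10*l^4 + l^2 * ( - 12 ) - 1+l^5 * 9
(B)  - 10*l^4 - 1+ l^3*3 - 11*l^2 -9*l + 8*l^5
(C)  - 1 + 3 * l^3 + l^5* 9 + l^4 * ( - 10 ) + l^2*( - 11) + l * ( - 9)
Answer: C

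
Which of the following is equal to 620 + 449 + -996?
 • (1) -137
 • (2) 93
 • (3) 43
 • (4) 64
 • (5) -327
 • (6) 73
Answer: 6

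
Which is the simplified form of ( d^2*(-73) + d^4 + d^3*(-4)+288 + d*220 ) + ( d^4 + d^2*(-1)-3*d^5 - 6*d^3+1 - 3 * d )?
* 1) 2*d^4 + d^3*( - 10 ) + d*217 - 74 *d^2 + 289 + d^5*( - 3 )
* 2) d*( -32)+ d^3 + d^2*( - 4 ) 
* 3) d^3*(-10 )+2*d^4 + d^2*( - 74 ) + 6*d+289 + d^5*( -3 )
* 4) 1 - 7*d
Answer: 1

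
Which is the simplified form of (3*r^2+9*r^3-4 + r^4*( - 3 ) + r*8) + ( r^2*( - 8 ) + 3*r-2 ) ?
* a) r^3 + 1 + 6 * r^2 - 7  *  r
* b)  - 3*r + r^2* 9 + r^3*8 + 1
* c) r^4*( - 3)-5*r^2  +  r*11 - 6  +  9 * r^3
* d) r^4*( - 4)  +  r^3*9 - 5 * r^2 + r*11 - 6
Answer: c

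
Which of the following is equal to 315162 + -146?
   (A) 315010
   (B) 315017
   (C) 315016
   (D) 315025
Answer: C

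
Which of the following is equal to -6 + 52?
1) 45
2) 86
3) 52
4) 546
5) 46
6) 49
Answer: 5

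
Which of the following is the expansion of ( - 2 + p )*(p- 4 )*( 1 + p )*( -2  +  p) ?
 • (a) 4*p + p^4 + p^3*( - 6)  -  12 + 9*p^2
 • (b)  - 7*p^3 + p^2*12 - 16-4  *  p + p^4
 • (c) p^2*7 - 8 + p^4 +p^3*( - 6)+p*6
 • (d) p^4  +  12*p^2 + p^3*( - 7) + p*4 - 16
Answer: d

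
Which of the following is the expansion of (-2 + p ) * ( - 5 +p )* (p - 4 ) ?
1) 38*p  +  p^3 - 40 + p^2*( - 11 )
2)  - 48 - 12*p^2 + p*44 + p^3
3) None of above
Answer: 1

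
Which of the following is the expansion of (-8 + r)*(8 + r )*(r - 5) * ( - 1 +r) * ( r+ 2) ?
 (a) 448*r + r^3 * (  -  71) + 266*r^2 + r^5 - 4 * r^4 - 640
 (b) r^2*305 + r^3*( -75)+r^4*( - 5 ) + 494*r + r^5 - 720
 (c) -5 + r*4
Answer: a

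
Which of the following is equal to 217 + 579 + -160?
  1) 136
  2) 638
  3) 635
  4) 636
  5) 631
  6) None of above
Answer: 4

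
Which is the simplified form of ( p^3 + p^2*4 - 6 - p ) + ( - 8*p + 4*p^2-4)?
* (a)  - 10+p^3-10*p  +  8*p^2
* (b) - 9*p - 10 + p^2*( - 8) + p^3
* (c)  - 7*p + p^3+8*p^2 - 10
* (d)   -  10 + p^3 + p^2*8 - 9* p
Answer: d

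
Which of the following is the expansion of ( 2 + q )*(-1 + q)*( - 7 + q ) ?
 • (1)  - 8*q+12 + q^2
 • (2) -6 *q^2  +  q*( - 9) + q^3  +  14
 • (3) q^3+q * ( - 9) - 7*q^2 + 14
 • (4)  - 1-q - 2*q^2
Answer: 2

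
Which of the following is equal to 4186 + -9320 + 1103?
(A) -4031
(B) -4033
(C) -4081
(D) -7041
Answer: A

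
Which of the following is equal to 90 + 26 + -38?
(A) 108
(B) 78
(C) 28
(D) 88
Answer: B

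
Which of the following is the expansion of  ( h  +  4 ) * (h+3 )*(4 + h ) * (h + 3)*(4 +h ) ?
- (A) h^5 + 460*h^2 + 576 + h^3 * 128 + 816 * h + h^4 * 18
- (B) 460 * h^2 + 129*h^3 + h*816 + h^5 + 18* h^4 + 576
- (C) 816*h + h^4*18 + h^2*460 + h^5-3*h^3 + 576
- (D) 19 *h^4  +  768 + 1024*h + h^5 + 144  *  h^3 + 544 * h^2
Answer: B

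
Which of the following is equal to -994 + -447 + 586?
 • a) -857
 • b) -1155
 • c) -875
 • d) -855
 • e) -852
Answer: d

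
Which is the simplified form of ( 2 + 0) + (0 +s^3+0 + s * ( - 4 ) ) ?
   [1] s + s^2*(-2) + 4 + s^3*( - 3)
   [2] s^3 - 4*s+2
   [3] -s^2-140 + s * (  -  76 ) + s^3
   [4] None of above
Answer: 2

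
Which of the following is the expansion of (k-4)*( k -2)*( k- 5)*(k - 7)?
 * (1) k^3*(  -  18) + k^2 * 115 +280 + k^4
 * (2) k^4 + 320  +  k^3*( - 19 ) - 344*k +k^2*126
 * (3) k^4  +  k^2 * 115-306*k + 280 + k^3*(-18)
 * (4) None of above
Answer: 3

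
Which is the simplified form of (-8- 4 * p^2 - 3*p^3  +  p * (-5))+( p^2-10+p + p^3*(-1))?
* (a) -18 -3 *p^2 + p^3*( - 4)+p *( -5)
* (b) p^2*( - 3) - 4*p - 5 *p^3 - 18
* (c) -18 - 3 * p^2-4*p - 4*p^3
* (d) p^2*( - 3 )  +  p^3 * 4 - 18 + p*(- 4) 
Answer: c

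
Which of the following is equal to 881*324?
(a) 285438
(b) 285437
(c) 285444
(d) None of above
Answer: c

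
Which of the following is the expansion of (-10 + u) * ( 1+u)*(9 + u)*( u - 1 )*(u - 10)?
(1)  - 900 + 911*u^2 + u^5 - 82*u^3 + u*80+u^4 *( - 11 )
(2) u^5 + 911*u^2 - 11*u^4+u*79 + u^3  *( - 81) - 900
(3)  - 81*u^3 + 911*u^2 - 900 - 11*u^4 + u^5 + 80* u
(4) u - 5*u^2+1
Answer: 3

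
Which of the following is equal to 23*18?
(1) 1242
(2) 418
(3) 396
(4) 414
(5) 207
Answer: 4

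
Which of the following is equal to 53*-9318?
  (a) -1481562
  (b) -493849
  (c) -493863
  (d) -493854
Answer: d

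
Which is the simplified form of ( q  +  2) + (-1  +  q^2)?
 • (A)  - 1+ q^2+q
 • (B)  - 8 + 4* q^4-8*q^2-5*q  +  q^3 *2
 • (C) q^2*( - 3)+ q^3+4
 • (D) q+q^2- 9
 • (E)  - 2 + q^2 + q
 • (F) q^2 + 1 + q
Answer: F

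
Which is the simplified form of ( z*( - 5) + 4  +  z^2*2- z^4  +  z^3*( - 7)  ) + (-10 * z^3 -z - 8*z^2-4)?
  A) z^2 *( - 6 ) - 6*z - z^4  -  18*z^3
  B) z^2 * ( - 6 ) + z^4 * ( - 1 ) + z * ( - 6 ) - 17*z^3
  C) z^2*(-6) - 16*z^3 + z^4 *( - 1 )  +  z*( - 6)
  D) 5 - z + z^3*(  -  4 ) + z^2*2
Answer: B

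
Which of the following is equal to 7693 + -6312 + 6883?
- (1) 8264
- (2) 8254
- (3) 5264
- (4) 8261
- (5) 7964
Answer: 1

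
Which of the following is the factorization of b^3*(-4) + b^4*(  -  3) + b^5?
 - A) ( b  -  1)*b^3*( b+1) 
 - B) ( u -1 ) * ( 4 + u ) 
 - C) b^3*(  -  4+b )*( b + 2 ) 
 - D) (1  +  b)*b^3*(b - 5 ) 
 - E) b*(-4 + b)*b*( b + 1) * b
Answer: E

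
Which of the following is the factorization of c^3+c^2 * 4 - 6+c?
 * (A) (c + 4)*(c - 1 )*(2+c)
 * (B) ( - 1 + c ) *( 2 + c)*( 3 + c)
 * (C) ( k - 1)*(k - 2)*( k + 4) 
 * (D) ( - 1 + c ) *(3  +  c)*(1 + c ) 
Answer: B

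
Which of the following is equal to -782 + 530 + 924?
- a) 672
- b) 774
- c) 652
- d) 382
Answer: a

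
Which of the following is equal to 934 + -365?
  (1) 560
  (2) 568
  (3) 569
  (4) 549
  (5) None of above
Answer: 3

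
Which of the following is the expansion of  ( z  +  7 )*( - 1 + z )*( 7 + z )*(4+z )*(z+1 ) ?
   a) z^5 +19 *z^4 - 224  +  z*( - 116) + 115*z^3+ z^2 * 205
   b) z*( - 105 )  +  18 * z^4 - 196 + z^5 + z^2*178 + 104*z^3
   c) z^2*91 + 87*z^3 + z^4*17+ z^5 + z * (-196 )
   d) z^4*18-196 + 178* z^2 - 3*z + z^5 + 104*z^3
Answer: b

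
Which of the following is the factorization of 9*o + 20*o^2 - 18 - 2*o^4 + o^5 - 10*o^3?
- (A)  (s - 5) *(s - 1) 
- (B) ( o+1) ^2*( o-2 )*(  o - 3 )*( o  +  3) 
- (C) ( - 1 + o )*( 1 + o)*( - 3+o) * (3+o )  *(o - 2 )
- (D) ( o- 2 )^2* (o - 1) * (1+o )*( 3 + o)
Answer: C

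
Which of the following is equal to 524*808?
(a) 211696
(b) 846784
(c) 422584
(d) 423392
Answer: d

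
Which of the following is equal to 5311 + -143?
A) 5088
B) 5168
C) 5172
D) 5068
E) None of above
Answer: B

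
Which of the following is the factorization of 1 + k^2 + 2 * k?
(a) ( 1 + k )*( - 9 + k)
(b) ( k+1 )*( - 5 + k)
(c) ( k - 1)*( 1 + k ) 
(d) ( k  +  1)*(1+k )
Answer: d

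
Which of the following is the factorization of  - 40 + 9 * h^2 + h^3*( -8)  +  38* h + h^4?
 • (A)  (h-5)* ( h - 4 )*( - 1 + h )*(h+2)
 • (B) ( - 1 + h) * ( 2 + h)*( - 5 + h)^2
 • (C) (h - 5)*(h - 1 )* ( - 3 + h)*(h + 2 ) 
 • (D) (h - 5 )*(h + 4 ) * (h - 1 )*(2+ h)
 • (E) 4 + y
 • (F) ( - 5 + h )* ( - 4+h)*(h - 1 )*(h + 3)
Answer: A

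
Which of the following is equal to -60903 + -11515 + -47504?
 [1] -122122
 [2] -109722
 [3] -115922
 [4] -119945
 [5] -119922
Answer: 5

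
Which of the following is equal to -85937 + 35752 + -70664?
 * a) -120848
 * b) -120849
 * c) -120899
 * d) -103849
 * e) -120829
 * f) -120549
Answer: b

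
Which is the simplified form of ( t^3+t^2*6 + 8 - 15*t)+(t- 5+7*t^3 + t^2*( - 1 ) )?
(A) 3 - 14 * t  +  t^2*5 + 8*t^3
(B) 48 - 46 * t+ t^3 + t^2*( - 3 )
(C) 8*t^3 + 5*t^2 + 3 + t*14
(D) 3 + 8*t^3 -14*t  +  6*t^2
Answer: A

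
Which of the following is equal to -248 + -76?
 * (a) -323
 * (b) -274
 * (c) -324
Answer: c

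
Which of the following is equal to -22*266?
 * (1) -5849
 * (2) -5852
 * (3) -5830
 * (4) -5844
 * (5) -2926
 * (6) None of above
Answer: 2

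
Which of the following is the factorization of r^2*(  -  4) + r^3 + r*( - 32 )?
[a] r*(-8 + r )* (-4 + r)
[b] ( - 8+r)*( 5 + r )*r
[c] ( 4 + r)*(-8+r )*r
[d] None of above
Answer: c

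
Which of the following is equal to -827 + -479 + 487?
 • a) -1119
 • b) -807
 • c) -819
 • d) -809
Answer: c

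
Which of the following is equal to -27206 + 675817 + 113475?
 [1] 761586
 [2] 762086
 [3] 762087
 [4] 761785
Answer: 2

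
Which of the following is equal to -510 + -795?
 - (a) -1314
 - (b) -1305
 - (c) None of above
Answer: b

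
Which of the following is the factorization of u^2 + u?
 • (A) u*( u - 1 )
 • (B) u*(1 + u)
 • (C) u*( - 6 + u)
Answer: B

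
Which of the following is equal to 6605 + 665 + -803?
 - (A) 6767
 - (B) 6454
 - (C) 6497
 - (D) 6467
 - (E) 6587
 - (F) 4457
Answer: D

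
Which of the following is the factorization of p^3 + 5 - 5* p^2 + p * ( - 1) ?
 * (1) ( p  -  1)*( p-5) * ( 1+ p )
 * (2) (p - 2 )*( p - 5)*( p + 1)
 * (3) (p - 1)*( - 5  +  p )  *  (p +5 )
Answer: 1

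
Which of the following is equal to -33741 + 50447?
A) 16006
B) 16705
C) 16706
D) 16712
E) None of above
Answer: C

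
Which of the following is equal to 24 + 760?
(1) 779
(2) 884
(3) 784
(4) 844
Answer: 3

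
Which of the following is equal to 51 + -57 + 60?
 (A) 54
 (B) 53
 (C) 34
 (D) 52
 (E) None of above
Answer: A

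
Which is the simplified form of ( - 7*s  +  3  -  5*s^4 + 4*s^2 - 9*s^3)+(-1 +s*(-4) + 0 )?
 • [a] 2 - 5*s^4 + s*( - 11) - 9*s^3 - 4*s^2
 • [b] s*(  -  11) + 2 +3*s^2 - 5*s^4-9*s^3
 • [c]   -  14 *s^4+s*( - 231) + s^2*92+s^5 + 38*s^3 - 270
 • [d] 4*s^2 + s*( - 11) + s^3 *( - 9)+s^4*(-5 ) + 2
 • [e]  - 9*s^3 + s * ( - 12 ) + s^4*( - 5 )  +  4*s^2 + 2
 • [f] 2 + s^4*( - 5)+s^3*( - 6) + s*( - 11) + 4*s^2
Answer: d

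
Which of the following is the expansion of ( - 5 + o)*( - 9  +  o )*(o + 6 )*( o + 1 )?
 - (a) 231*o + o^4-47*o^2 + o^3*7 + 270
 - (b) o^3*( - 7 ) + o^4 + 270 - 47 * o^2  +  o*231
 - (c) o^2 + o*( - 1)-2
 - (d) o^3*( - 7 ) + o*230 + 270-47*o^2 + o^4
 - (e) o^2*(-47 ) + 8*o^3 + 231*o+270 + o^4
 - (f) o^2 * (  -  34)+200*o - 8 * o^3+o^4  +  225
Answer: b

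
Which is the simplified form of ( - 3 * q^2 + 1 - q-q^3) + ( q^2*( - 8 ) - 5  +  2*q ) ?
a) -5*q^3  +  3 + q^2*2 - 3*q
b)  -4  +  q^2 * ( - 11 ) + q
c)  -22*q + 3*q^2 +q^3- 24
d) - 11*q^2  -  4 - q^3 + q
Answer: d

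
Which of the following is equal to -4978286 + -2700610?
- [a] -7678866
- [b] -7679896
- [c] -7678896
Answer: c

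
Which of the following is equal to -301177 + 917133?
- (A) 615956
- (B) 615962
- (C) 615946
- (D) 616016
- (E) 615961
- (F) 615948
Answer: A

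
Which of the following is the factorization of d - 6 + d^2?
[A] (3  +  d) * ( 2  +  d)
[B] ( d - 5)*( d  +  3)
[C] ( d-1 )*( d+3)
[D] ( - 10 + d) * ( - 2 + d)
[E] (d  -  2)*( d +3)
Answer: E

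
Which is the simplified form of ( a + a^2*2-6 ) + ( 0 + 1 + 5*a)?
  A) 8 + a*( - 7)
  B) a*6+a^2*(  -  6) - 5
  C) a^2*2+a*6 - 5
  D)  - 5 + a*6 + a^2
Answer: C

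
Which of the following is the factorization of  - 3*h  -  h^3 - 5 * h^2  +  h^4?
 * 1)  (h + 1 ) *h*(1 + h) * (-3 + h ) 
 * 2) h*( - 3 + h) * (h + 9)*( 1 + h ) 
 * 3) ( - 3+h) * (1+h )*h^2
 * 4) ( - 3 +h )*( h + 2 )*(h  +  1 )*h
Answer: 1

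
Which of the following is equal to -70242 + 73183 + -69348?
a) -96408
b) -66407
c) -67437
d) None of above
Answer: b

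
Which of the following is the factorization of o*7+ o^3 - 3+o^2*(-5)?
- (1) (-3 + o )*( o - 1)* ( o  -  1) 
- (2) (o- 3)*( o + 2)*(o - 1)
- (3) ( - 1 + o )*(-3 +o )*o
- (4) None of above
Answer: 1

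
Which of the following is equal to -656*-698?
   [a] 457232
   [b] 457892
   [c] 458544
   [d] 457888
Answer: d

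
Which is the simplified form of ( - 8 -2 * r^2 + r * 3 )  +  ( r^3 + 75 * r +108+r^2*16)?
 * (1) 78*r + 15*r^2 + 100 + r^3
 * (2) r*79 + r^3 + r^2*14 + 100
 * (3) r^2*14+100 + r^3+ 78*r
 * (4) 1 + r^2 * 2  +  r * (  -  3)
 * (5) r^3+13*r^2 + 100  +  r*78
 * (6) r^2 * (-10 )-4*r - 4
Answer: 3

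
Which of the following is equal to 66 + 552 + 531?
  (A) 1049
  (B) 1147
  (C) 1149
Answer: C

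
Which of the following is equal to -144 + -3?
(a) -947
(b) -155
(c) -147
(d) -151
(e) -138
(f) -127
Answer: c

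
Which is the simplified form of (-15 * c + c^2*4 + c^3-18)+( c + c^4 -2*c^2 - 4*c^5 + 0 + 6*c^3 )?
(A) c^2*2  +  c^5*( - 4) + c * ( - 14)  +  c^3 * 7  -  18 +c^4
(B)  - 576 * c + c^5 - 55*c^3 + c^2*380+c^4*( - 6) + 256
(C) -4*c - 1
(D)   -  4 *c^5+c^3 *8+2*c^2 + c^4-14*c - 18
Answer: A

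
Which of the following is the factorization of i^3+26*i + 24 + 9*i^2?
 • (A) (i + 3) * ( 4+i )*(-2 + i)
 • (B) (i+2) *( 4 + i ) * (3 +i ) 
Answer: B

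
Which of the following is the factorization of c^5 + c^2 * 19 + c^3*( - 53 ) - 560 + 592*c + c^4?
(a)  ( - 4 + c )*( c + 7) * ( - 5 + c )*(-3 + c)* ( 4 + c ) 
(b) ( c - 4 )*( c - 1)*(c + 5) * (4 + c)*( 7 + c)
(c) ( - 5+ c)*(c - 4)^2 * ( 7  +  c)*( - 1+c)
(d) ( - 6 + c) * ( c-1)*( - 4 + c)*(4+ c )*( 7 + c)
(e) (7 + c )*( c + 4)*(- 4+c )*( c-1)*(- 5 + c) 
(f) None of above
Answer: e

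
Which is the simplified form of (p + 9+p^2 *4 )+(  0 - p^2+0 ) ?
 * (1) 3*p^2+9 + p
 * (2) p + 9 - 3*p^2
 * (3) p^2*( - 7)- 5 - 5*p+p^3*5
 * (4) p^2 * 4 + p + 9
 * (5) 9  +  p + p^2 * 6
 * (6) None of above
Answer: 1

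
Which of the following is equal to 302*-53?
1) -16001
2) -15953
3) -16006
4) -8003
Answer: 3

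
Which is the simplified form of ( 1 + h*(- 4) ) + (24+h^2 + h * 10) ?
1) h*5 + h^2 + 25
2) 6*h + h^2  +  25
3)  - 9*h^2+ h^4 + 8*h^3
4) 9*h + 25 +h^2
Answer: 2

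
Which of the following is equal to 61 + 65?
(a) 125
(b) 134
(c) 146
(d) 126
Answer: d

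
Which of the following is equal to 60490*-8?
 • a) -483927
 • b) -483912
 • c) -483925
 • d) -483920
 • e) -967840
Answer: d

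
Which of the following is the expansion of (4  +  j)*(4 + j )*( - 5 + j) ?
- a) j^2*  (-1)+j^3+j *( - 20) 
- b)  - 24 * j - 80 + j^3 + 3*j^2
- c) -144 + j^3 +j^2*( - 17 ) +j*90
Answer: b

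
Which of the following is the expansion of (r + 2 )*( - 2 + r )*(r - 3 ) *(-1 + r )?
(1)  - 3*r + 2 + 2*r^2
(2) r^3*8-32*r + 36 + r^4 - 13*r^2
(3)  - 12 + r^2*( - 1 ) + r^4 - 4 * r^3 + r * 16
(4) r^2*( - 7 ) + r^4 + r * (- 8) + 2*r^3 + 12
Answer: 3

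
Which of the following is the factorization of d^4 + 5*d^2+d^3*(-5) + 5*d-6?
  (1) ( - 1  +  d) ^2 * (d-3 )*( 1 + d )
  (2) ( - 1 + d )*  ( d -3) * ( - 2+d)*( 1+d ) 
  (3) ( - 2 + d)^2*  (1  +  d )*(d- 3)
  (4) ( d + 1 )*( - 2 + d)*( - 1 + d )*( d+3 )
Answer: 2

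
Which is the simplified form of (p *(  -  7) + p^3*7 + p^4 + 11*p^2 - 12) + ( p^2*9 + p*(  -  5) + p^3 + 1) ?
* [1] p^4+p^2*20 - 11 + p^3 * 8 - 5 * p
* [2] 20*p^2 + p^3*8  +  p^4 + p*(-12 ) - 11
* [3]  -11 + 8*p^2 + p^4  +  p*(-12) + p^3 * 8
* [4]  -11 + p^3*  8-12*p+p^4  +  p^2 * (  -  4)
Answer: 2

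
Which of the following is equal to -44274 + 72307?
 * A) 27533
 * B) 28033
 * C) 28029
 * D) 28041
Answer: B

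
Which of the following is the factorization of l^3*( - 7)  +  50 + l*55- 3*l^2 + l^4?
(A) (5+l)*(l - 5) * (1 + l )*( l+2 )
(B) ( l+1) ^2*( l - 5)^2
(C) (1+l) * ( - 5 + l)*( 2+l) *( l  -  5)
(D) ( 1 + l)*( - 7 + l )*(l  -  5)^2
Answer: C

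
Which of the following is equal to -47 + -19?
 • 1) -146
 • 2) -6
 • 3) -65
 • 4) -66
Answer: 4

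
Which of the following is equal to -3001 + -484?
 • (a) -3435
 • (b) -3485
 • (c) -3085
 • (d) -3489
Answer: b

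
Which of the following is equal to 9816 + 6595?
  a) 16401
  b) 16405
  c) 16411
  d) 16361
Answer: c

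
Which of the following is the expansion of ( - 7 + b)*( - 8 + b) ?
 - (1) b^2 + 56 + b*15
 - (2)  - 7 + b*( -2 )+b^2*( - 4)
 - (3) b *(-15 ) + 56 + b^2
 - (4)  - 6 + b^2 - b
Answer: 3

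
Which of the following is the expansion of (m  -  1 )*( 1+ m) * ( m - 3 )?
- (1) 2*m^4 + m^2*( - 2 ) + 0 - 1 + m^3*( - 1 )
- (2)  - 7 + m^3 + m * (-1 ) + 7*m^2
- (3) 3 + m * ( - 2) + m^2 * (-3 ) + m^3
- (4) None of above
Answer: 4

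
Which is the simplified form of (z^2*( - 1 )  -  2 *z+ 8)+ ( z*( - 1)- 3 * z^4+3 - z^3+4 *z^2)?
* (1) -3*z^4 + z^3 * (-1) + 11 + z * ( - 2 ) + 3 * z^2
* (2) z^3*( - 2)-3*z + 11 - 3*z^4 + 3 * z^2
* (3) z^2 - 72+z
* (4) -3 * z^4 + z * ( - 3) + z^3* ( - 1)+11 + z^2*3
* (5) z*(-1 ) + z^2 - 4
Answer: 4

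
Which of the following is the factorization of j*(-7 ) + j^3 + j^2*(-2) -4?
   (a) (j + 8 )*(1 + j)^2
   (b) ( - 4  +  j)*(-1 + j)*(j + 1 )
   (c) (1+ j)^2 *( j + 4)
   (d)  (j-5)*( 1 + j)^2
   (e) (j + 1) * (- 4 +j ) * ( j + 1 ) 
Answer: e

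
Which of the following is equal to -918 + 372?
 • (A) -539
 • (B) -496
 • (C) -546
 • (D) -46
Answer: C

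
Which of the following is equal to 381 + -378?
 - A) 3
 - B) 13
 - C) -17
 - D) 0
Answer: A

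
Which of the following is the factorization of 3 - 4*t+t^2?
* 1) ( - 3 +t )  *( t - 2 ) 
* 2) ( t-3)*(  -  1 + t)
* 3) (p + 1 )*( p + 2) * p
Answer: 2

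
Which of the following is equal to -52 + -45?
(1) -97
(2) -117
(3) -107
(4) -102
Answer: 1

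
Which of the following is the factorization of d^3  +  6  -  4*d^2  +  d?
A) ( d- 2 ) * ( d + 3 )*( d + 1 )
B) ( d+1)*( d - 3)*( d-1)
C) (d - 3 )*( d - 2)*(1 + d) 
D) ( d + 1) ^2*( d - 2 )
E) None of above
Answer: C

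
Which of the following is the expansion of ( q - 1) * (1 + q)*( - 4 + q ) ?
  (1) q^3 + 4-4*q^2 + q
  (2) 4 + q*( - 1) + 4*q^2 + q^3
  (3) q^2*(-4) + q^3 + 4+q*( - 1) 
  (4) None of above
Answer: 3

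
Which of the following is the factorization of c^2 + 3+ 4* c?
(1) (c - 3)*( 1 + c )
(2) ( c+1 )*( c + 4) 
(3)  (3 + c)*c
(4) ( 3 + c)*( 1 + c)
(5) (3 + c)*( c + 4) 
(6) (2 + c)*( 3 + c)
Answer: 4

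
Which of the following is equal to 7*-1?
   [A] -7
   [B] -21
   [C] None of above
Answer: A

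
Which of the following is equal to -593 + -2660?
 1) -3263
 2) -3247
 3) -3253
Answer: 3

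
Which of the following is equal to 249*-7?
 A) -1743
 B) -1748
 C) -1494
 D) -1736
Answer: A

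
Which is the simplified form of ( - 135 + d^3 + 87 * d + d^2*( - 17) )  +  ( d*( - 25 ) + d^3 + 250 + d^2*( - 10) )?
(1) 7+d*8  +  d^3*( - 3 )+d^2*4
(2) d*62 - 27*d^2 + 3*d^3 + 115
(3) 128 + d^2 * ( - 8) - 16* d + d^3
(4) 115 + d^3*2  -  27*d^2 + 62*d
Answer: 4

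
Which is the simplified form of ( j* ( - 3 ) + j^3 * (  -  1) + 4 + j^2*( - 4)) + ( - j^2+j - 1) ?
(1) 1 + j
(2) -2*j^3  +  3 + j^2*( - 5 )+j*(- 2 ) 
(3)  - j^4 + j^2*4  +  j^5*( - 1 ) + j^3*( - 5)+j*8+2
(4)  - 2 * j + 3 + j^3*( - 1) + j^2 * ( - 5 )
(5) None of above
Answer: 4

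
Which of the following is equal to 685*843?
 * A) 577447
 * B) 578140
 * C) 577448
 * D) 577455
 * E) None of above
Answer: D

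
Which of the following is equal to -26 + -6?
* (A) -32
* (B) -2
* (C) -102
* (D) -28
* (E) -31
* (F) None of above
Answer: A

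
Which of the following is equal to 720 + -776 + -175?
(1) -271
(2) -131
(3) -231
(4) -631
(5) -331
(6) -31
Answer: 3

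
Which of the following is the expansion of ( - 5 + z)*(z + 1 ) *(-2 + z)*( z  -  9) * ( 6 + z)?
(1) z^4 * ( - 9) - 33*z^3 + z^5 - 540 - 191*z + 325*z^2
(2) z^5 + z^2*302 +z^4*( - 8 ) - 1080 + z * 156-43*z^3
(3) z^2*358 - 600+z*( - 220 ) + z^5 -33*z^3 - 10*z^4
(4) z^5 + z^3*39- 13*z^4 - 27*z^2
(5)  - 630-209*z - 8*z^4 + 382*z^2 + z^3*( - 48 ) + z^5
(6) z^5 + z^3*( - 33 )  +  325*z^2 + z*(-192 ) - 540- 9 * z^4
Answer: 6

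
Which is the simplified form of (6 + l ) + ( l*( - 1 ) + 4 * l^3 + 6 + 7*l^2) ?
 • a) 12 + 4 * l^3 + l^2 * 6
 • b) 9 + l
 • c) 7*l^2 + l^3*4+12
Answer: c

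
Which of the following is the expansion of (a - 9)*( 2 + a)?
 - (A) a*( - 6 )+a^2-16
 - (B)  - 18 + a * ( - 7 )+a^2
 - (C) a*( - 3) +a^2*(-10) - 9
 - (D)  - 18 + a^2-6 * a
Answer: B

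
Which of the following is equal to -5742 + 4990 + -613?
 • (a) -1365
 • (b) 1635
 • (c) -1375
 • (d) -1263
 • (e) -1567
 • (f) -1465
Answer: a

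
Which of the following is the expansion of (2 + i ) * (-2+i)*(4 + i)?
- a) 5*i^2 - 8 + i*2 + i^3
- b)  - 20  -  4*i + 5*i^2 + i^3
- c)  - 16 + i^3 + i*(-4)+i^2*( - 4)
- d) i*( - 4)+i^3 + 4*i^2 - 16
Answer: d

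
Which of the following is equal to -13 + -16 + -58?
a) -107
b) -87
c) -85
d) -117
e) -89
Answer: b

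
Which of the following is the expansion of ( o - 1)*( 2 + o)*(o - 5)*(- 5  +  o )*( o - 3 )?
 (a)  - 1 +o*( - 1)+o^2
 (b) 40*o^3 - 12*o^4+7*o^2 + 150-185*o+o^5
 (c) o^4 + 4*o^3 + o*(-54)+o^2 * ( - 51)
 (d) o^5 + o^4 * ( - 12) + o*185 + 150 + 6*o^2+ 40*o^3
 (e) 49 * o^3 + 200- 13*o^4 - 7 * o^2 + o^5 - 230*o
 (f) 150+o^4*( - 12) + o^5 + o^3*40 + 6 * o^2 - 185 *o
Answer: f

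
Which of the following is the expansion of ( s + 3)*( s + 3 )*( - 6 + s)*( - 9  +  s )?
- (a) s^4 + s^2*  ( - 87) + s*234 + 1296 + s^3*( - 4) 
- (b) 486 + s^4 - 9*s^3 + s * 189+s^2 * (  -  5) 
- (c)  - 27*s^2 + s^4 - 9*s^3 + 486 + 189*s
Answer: c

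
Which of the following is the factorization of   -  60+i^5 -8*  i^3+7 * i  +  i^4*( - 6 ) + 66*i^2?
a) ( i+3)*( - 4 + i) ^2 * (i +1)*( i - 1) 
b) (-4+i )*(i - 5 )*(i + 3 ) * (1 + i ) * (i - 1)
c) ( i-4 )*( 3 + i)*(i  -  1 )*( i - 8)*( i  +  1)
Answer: b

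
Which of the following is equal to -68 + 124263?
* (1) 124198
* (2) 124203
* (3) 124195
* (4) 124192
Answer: 3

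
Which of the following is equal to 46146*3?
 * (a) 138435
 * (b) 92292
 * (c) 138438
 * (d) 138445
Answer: c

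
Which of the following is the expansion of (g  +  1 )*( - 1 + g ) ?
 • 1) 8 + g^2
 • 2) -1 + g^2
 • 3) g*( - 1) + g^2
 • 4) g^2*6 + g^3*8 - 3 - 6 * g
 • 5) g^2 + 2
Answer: 2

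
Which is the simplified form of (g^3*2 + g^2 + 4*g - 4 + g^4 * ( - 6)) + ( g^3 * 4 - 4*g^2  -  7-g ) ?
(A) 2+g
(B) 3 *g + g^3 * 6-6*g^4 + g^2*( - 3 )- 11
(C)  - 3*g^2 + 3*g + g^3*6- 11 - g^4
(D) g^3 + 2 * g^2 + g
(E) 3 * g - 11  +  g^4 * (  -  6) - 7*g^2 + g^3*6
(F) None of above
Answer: B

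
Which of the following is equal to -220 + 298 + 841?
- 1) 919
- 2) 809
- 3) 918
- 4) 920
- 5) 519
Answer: 1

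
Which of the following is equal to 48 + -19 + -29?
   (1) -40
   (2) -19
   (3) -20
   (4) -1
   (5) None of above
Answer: 5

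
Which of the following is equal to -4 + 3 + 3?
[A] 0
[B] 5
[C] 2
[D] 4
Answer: C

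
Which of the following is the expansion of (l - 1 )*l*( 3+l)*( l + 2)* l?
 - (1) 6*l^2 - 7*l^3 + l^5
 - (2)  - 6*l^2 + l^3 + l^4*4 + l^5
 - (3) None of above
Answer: 2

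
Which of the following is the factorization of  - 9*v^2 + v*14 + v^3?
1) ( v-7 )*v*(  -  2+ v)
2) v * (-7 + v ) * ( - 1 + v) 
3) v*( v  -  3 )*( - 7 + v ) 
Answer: 1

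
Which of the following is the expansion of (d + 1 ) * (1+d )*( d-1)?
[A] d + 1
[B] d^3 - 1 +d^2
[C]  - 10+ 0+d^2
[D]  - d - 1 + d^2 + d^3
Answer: D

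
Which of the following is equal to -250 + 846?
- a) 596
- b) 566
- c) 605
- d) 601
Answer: a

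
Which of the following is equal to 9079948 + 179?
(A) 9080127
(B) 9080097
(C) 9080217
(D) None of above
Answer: A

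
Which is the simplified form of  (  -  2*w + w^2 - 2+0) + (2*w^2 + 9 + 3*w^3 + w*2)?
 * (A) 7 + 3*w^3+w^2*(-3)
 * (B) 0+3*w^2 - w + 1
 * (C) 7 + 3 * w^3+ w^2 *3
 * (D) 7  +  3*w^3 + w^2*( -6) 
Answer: C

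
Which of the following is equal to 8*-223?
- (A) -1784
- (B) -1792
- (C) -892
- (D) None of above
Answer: A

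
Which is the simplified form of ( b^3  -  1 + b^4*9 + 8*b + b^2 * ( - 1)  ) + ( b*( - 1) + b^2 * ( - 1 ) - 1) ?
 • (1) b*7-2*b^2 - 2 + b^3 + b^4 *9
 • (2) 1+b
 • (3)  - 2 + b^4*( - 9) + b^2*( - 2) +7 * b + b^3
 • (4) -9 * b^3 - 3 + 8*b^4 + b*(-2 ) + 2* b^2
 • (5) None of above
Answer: 1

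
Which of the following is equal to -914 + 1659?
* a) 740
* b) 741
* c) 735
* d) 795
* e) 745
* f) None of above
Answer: e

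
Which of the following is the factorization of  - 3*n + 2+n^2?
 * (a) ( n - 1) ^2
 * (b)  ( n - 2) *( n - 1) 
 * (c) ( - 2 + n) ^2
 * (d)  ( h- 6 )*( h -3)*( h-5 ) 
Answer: b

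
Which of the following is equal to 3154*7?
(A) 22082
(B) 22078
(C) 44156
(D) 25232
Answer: B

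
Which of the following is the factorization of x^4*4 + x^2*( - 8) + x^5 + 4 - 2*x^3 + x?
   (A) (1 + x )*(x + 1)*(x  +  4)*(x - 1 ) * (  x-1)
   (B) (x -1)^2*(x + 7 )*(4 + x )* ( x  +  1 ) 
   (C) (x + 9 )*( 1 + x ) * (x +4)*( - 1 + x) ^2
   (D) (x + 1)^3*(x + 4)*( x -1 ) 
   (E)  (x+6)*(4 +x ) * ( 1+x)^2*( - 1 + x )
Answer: A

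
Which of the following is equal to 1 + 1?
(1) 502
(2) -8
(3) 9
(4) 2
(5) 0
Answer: 4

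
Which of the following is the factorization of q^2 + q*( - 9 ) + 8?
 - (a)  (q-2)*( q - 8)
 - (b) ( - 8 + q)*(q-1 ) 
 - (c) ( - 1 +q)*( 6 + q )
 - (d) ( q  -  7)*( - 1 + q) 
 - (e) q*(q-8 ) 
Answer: b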